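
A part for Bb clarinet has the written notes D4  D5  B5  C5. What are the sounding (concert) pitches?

C4 C5 A5 Bb4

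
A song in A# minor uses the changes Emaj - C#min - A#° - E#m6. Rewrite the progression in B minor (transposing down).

Fmaj Dmin B° F#m6

A# minor down to B minor is a major seventh; each chord root moves by that interval while the quality stays the same.
Emaj: root E down a major seventh → F, giving Fmaj.
C#min: root C# down a major seventh → D, giving Dmin.
A#°: root A# down a major seventh → B, giving B°.
E#m6: root E# down a major seventh → F#, giving F#m6.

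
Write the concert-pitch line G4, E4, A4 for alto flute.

C5 A4 D5

Written C4 sounds as G3 on the alto flute, so concert pitches are written a perfect fourth up.
G4 becomes C5
E4 becomes A4
A4 becomes D5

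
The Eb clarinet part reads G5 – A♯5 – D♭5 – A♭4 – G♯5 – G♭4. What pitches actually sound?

The Eb clarinet sounds a minor third above written, so transpose each written note up a minor third.
G5 becomes Bb5
A#5 becomes C#6
Db5 becomes Fb5
Ab4 becomes Cb5
G#5 becomes B5
Gb4 becomes Bbb4

Bb5 C#6 Fb5 Cb5 B5 Bbb4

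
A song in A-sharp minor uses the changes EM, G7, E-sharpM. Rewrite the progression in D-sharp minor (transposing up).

A-sharp minor up to D-sharp minor is a perfect fourth; each chord root moves by that interval while the quality stays the same.
EM: root E up a perfect fourth → A, giving AM.
G7: root G up a perfect fourth → C, giving C7.
E-sharpM: root E-sharp up a perfect fourth → A#, giving A#M.

AM C7 A#M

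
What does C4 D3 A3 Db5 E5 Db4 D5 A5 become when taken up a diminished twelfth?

Gb5 Ab4 Eb5 Abb6 Bb6 Abb5 Ab6 Eb7

C4: a twelfth up reaches G, and 18 semitones makes it Gb5.
D3: a twelfth up reaches A, and 18 semitones makes it Ab4.
A diminished twelfth up from A3 gives Eb5.
A diminished twelfth up from Db5 gives Abb6.
E5: a twelfth up reaches B, and 18 semitones makes it Bb6.
A diminished twelfth up from Db4 gives Abb5.
D5: a twelfth up reaches A, and 18 semitones makes it Ab6.
A diminished twelfth up from A5 gives Eb7.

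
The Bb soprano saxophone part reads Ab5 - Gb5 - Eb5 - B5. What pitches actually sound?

The Bb soprano saxophone sounds a major second below written, so transpose each written note down a major second.
Ab5 gives Gb5
Gb5 gives Fb5
Eb5 gives Db5
B5 gives A5

Gb5 Fb5 Db5 A5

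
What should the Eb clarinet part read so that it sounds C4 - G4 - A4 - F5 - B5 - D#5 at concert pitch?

A3 E4 F#4 D5 G#5 B#4

The Eb clarinet sounds a minor third above written, so the written part must be a minor third below concert — transpose each note down.
C4 → A3
G4 → E4
A4 → F#4
F5 → D5
B5 → G#5
D#5 → B#4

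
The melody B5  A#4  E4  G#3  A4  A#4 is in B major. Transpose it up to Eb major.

B major to Eb major up is a diminished fourth, so every note moves up by that interval.
B5 → Eb6
A#4 → D5
E4 → Ab4
G#3 → C4
A4 → Db5
A#4 → D5

Eb6 D5 Ab4 C4 Db5 D5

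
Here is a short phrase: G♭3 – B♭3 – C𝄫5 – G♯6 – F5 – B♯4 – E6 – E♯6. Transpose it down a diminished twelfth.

C2 E2 Fb3 C##5 B3 E##3 A#4 A##4

Gb3 to C2
Bb3 to E2
Cbb5 to Fb3
G#6 to C##5
F5 to B3
B#4 to E##3
E6 to A#4
E#6 to A##4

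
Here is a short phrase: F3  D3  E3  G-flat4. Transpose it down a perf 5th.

Bb2 G2 A2 Cb4

F3 gives Bb2
D3 gives G2
E3 gives A2
Gb4 gives Cb4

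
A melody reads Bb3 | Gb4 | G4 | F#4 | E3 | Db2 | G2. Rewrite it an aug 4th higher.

Bb3 -> E4
Gb4 -> C5
G4 -> C#5
F#4 -> B#4
E3 -> A#3
Db2 -> G2
G2 -> C#3

E4 C5 C#5 B#4 A#3 G2 C#3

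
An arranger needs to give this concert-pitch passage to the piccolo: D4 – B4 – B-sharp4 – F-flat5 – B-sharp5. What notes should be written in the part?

D3 B3 B#3 Fb4 B#4

The piccolo sounds a perfect octave above written, so the written part must be a perfect octave below concert — transpose each note down.
D4 becomes D3
B4 becomes B3
B#4 becomes B#3
Fb5 becomes Fb4
B#5 becomes B#4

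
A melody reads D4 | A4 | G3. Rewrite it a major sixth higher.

D4 to B4
A4 to F#5
G3 to E4

B4 F#5 E4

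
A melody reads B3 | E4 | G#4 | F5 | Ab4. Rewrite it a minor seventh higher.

B3 up a minor seventh is A4.
E4: a seventh up reaches D, and 10 semitones makes it D5.
G#4: a seventh up reaches F, and 10 semitones makes it F#5.
F5 up a minor seventh is Eb6.
A minor seventh up from Ab4 gives Gb5.

A4 D5 F#5 Eb6 Gb5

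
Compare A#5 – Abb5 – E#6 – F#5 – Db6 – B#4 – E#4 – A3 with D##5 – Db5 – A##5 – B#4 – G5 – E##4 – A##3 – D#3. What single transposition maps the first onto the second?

down a diminished fifth

Take the first pair: A#5 → D##5. A to D spans 5 letter names, so the interval is some kind of fifth.
D##5 to A#5 is 6 semitones, which makes it a diminished fifth; the second version is lower, so the direction is down.
Checking another pair — A3 → D#3 — gives the same interval.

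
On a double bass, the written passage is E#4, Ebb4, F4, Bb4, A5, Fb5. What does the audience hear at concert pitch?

The double bass sounds a perfect octave below written, so transpose each written note down a perfect octave.
E#4 -> E#3
Ebb4 -> Ebb3
F4 -> F3
Bb4 -> Bb3
A5 -> A4
Fb5 -> Fb4

E#3 Ebb3 F3 Bb3 A4 Fb4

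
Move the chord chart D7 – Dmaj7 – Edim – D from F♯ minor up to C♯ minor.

A7 Amaj7 Bdim A

F♯ minor up to C♯ minor is a perfect fifth; each chord root moves by that interval while the quality stays the same.
D7: root D up a perfect fifth → A, giving A7.
Dmaj7: root D up a perfect fifth → A, giving Amaj7.
Edim: root E up a perfect fifth → B, giving Bdim.
D: root D up a perfect fifth → A, giving A.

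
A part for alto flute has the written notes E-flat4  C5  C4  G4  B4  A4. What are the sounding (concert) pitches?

Written C4 on the alto flute sounds as G3, a perfect fourth lower; apply that shift to every note.
Eb4 gives Bb3
C5 gives G4
C4 gives G3
G4 gives D4
B4 gives F#4
A4 gives E4

Bb3 G4 G3 D4 F#4 E4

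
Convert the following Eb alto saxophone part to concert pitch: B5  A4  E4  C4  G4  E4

Written C4 on the Eb alto saxophone sounds as Eb3, a major sixth lower; apply that shift to every note.
B5 → D5
A4 → C4
E4 → G3
C4 → Eb3
G4 → Bb3
E4 → G3

D5 C4 G3 Eb3 Bb3 G3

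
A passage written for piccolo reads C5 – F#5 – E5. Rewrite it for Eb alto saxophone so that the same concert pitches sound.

A6 D#7 C#7

First find concert pitch: the piccolo sounds a perfect octave above written, so C5 F#5 E5 sounds C6 F#6 E6.
Then write for Eb alto saxophone: it sounds a major sixth below written, so the part must be a major sixth above concert.
C6 → A6
F#6 → D#7
E6 → C#7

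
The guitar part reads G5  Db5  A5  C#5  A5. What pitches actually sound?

G4 Db4 A4 C#4 A4

Written C4 on the guitar sounds as C3, a perfect octave lower; apply that shift to every note.
G5 gives G4
Db5 gives Db4
A5 gives A4
C#5 gives C#4
A5 gives A4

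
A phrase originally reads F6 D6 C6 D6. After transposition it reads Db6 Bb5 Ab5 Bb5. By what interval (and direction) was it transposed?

down a major third

Take the first pair: F6 → Db6. F to D spans 3 letter names, so the interval is some kind of third.
Db6 to F6 is 4 semitones, which makes it a major third; the second version is lower, so the direction is down.
Checking another pair — D6 → Bb5 — gives the same interval.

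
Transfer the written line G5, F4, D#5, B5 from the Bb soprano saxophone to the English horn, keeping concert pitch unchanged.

First find concert pitch: the Bb soprano saxophone sounds a major second below written, so G5 F4 D#5 B5 sounds F5 Eb4 C#5 A5.
Then write for English horn: it sounds a perfect fifth below written, so the part must be a perfect fifth above concert.
F5 → C6
Eb4 → Bb4
C#5 → G#5
A5 → E6

C6 Bb4 G#5 E6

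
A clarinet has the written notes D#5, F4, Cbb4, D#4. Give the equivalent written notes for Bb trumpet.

C##5 E4 Bbb3 C##4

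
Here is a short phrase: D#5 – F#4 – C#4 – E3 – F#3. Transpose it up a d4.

G5 Bb4 F4 Ab3 Bb3

D#5 gives G5
F#4 gives Bb4
C#4 gives F4
E3 gives Ab3
F#3 gives Bb3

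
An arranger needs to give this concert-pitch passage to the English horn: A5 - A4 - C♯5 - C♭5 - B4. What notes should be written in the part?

E6 E5 G#5 Gb5 F#5

Written C4 sounds as F3 on the English horn, so concert pitches are written a perfect fifth up.
A5 becomes E6
A4 becomes E5
C#5 becomes G#5
Cb5 becomes Gb5
B4 becomes F#5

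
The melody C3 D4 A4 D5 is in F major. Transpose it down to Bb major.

F2 G3 D4 G4

From F down to Bb is a perfect fifth; apply that to each pitch.
C3 -> F2
D4 -> G3
A4 -> D4
D5 -> G4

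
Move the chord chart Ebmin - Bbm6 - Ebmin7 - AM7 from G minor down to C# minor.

G minor down to C# minor is a diminished fifth; each chord root moves by that interval while the quality stays the same.
Ebmin: root Eb down a diminished fifth → A, giving Amin.
Bbm6: root Bb down a diminished fifth → E, giving Em6.
Ebmin7: root Eb down a diminished fifth → A, giving Amin7.
AM7: root A down a diminished fifth → D#, giving D#M7.

Amin Em6 Amin7 D#M7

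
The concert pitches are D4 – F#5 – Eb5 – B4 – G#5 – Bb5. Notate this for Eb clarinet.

The Eb clarinet sounds a minor third above written, so the written part must be a minor third below concert — transpose each note down.
D4 → B3
F#5 → D#5
Eb5 → C5
B4 → G#4
G#5 → E#5
Bb5 → G5

B3 D#5 C5 G#4 E#5 G5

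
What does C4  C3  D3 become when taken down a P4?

G3 G2 A2

C4 to G3
C3 to G2
D3 to A2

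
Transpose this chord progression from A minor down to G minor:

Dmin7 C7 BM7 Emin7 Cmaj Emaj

A minor down to G minor is a major second; each chord root moves by that interval while the quality stays the same.
Dmin7: root D down a major second → C, giving Cmin7.
C7: root C down a major second → Bb, giving Bb7.
BM7: root B down a major second → A, giving AM7.
Emin7: root E down a major second → D, giving Dmin7.
Cmaj: root C down a major second → Bb, giving Bbmaj.
Emaj: root E down a major second → D, giving Dmaj.

Cmin7 Bb7 AM7 Dmin7 Bbmaj Dmaj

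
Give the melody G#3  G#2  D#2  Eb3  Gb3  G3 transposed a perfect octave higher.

G#3 becomes G#4
G#2 becomes G#3
D#2 becomes D#3
Eb3 becomes Eb4
Gb3 becomes Gb4
G3 becomes G4

G#4 G#3 D#3 Eb4 Gb4 G4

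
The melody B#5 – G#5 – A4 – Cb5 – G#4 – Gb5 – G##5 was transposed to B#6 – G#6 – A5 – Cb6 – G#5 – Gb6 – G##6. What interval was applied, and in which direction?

up a perfect octave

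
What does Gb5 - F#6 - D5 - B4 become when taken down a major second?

Fb5 E6 C5 A4

Gb5: a second down reaches F, and 2 semitones makes it Fb5.
F#6: a second down reaches E, and 2 semitones makes it E6.
D5 down a major second is C5.
A major second down from B4 gives A4.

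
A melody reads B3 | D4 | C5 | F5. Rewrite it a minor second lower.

A#3 C#4 B4 E5

B3 down a minor second is A#3.
D4: a second down reaches C, and 1 semitone makes it C#4.
C5: a second down reaches B, and 1 semitone makes it B4.
A minor second down from F5 gives E5.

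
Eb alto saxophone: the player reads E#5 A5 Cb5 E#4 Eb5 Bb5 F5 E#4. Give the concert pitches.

G#4 C5 Ebb4 G#3 Gb4 Db5 Ab4 G#3

Written C4 on the Eb alto saxophone sounds as Eb3, a major sixth lower; apply that shift to every note.
E#5 to G#4
A5 to C5
Cb5 to Ebb4
E#4 to G#3
Eb5 to Gb4
Bb5 to Db5
F5 to Ab4
E#4 to G#3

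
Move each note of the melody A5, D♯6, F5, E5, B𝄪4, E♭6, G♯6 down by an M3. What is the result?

A5 to F5
D#6 to B5
F5 to Db5
E5 to C5
B##4 to G##4
Eb6 to Cb6
G#6 to E6

F5 B5 Db5 C5 G##4 Cb6 E6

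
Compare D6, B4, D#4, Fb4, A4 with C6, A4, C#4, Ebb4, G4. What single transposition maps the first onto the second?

down a major second

Take the first pair: D6 → C6. D to C spans 2 letter names, so the interval is some kind of second.
C6 to D6 is 2 semitones, which makes it a major second; the second version is lower, so the direction is down.
Checking another pair — A4 → G4 — gives the same interval.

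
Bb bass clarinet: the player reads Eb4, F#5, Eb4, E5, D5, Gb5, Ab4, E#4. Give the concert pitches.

The Bb bass clarinet sounds a major ninth below written, so transpose each written note down a major ninth.
Eb4 becomes Db3
F#5 becomes E4
Eb4 becomes Db3
E5 becomes D4
D5 becomes C4
Gb5 becomes Fb4
Ab4 becomes Gb3
E#4 becomes D#3

Db3 E4 Db3 D4 C4 Fb4 Gb3 D#3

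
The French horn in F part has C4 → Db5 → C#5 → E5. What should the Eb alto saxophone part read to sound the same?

D4 Eb5 D#5 F#5

First find concert pitch: the French horn in F sounds a perfect fifth below written, so C4 Db5 C#5 E5 sounds F3 Gb4 F#4 A4.
Then write for Eb alto saxophone: it sounds a major sixth below written, so the part must be a major sixth above concert.
F3 → D4
Gb4 → Eb5
F#4 → D#5
A4 → F#5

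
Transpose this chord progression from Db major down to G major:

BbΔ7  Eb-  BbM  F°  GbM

Db major down to G major is a diminished fifth; each chord root moves by that interval while the quality stays the same.
BbΔ7: root Bb down a diminished fifth → E, giving EΔ7.
Eb-: root Eb down a diminished fifth → A, giving A-.
BbM: root Bb down a diminished fifth → E, giving EM.
F°: root F down a diminished fifth → B, giving B°.
GbM: root Gb down a diminished fifth → C, giving CM.

EΔ7 A- EM B° CM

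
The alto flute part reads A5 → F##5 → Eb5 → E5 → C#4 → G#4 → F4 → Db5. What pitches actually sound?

E5 C##5 Bb4 B4 G#3 D#4 C4 Ab4

The alto flute sounds a perfect fourth below written, so transpose each written note down a perfect fourth.
A5 becomes E5
F##5 becomes C##5
Eb5 becomes Bb4
E5 becomes B4
C#4 becomes G#3
G#4 becomes D#4
F4 becomes C4
Db5 becomes Ab4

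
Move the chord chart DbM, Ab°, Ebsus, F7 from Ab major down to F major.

BbM F° Csus D7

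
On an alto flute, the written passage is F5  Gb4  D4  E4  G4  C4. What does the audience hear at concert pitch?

The alto flute sounds a perfect fourth below written, so transpose each written note down a perfect fourth.
F5 gives C5
Gb4 gives Db4
D4 gives A3
E4 gives B3
G4 gives D4
C4 gives G3

C5 Db4 A3 B3 D4 G3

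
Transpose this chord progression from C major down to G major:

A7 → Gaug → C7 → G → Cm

C major down to G major is a perfect fourth; each chord root moves by that interval while the quality stays the same.
A7: root A down a perfect fourth → E, giving E7.
Gaug: root G down a perfect fourth → D, giving Daug.
C7: root C down a perfect fourth → G, giving G7.
G: root G down a perfect fourth → D, giving D.
Cm: root C down a perfect fourth → G, giving Gm.

E7 Daug G7 D Gm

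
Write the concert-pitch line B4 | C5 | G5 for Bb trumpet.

The Bb trumpet sounds a major second below written, so the written part must be a major second above concert — transpose each note up.
B4 -> C#5
C5 -> D5
G5 -> A5

C#5 D5 A5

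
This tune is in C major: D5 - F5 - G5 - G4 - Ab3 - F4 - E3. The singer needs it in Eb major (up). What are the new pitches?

F5 Ab5 Bb5 Bb4 Cb4 Ab4 G3

C major to Eb major up is a minor third, so every note moves up by that interval.
D5 to F5
F5 to Ab5
G5 to Bb5
G4 to Bb4
Ab3 to Cb4
F4 to Ab4
E3 to G3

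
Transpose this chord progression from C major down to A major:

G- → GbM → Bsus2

E- EbM G#sus2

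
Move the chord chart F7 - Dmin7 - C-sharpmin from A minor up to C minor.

A minor up to C minor is a minor third; each chord root moves by that interval while the quality stays the same.
F7: root F up a minor third → Ab, giving Ab7.
Dmin7: root D up a minor third → F, giving Fmin7.
C-sharpmin: root C-sharp up a minor third → E, giving Emin.

Ab7 Fmin7 Emin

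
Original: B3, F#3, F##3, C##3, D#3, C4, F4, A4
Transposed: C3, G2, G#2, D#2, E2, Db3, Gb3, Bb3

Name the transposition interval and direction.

From B3 to C3 is 7 letter names — a seventh of some quality.
C3 to B3 is 11 semitones, which makes it a major seventh; the second version is lower, so the direction is down.
Checking another pair — A4 → Bb3 — gives the same interval.

down a major seventh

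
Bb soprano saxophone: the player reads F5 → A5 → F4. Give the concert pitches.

Eb5 G5 Eb4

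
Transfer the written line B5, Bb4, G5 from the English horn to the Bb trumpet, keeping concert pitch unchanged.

F#5 F4 D5

First find concert pitch: the English horn sounds a perfect fifth below written, so B5 Bb4 G5 sounds E5 Eb4 C5.
Then write for Bb trumpet: it sounds a major second below written, so the part must be a major second above concert.
E5 → F#5
Eb4 → F4
C5 → D5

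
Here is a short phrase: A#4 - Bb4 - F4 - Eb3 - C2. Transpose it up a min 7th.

G#5 Ab5 Eb5 Db4 Bb2

A#4 up a minor seventh is G#5.
Bb4: a seventh up reaches A, and 10 semitones makes it Ab5.
F4: a seventh up reaches E, and 10 semitones makes it Eb5.
Eb3: a seventh up reaches D, and 10 semitones makes it Db4.
A minor seventh up from C2 gives Bb2.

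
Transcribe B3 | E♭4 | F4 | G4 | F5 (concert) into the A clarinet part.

D4 Gb4 Ab4 Bb4 Ab5

The A clarinet sounds a minor third below written, so the written part must be a minor third above concert — transpose each note up.
B3 becomes D4
Eb4 becomes Gb4
F4 becomes Ab4
G4 becomes Bb4
F5 becomes Ab5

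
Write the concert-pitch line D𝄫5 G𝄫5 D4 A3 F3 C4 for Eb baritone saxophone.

Bbb6 Ebb7 B5 F#5 D5 A5

The Eb baritone saxophone sounds a major thirteenth below written, so the written part must be a major thirteenth above concert — transpose each note up.
Dbb5 becomes Bbb6
Gbb5 becomes Ebb7
D4 becomes B5
A3 becomes F#5
F3 becomes D5
C4 becomes A5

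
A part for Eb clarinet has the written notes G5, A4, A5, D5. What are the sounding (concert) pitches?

Bb5 C5 C6 F5

The Eb clarinet sounds a minor third above written, so transpose each written note up a minor third.
G5 to Bb5
A4 to C5
A5 to C6
D5 to F5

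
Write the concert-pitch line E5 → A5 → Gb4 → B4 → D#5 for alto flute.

A5 D6 Cb5 E5 G#5

The alto flute sounds a perfect fourth below written, so the written part must be a perfect fourth above concert — transpose each note up.
E5 becomes A5
A5 becomes D6
Gb4 becomes Cb5
B4 becomes E5
D#5 becomes G#5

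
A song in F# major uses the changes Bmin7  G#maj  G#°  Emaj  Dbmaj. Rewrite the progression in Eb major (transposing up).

Abmin7 Fmaj F° Dbmaj Cbbmaj

F# major up to Eb major is a diminished seventh; each chord root moves by that interval while the quality stays the same.
Bmin7: root B up a diminished seventh → Ab, giving Abmin7.
G#maj: root G# up a diminished seventh → F, giving Fmaj.
G#°: root G# up a diminished seventh → F, giving F°.
Emaj: root E up a diminished seventh → Db, giving Dbmaj.
Dbmaj: root Db up a diminished seventh → Cbb, giving Cbbmaj.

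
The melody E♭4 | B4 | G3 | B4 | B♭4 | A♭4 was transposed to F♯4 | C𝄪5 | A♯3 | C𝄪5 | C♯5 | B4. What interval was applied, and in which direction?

up an augmented second

From Eb4 to F#4 is 2 letter names — a second of some quality.
Eb4 to F#4 is 3 semitones, which makes it an augmented second; the second version is higher, so the direction is up.
Checking another pair — Ab4 → B4 — gives the same interval.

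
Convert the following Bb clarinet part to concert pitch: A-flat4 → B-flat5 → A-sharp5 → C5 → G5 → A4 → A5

Gb4 Ab5 G#5 Bb4 F5 G4 G5

Written C4 on the Bb clarinet sounds as Bb3, a major second lower; apply that shift to every note.
Ab4 becomes Gb4
Bb5 becomes Ab5
A#5 becomes G#5
C5 becomes Bb4
G5 becomes F5
A4 becomes G4
A5 becomes G5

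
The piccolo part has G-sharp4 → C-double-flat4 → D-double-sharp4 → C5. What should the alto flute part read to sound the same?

First find concert pitch: the piccolo sounds a perfect octave above written, so G-sharp4 C-double-flat4 D-double-sharp4 C5 sounds G#5 Cbb5 D##5 C6.
Then write for alto flute: it sounds a perfect fourth below written, so the part must be a perfect fourth above concert.
G#5 → C#6
Cbb5 → Fbb5
D##5 → G##5
C6 → F6

C#6 Fbb5 G##5 F6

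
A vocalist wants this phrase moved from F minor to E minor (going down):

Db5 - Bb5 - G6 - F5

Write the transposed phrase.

C5 A5 F#6 E5

From F down to E is a minor second; apply that to each pitch.
Db5 becomes C5
Bb5 becomes A5
G6 becomes F#6
F5 becomes E5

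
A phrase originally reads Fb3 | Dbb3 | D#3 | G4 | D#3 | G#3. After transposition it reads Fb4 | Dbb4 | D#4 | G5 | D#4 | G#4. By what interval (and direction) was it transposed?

From Fb3 to Fb4 is 8 letter names — an octave of some quality.
Fb3 to Fb4 is 12 semitones, which makes it a perfect octave; the second version is higher, so the direction is up.
Checking another pair — G#3 → G#4 — gives the same interval.

up a perfect octave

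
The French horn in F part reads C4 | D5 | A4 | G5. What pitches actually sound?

F3 G4 D4 C5

The French horn in F sounds a perfect fifth below written, so transpose each written note down a perfect fifth.
C4 to F3
D5 to G4
A4 to D4
G5 to C5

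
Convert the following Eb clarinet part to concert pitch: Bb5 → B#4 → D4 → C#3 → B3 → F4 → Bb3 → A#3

Db6 D#5 F4 E3 D4 Ab4 Db4 C#4

Written C4 on the Eb clarinet sounds as Eb4, a minor third higher; apply that shift to every note.
Bb5 gives Db6
B#4 gives D#5
D4 gives F4
C#3 gives E3
B3 gives D4
F4 gives Ab4
Bb3 gives Db4
A#3 gives C#4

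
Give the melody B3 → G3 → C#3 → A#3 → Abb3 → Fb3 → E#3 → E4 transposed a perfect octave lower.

B3 to B2
G3 to G2
C#3 to C#2
A#3 to A#2
Abb3 to Abb2
Fb3 to Fb2
E#3 to E#2
E4 to E3

B2 G2 C#2 A#2 Abb2 Fb2 E#2 E3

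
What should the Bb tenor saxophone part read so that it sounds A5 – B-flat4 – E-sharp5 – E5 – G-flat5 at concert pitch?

B6 C6 F##6 F#6 Ab6

Written C4 sounds as Bb2 on the Bb tenor saxophone, so concert pitches are written a major ninth up.
A5 -> B6
Bb4 -> C6
E#5 -> F##6
E5 -> F#6
Gb5 -> Ab6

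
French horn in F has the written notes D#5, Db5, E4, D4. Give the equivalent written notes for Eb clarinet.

First find concert pitch: the French horn in F sounds a perfect fifth below written, so D#5 Db5 E4 D4 sounds G#4 Gb4 A3 G3.
Then write for Eb clarinet: it sounds a minor third above written, so the part must be a minor third below concert.
G#4 → E#4
Gb4 → Eb4
A3 → F#3
G3 → E3

E#4 Eb4 F#3 E3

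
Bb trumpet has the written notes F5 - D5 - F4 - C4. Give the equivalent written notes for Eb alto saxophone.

C6 A5 C5 G4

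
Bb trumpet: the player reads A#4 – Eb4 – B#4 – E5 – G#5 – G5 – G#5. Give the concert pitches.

G#4 Db4 A#4 D5 F#5 F5 F#5

The Bb trumpet sounds a major second below written, so transpose each written note down a major second.
A#4 to G#4
Eb4 to Db4
B#4 to A#4
E5 to D5
G#5 to F#5
G5 to F5
G#5 to F#5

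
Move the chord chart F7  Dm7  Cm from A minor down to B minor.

A minor down to B minor is a minor seventh; each chord root moves by that interval while the quality stays the same.
F7: root F down a minor seventh → G, giving G7.
Dm7: root D down a minor seventh → E, giving Em7.
Cm: root C down a minor seventh → D, giving Dm.

G7 Em7 Dm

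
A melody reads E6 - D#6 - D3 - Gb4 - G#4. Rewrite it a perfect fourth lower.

B5 A#5 A2 Db4 D#4

E6 down a perfect fourth is B5.
D#6: a fourth down reaches A, and 5 semitones makes it A#5.
D3 down a perfect fourth is A2.
A perfect fourth down from Gb4 gives Db4.
A perfect fourth down from G#4 gives D#4.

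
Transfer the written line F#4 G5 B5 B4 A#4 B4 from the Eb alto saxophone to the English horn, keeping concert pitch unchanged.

E4 F5 A5 A4 G#4 A4

First find concert pitch: the Eb alto saxophone sounds a major sixth below written, so F#4 G5 B5 B4 A#4 B4 sounds A3 Bb4 D5 D4 C#4 D4.
Then write for English horn: it sounds a perfect fifth below written, so the part must be a perfect fifth above concert.
A3 → E4
Bb4 → F5
D5 → A5
D4 → A4
C#4 → G#4
D4 → A4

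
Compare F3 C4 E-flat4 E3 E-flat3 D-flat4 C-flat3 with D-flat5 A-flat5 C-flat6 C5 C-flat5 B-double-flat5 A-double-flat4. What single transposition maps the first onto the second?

up a minor thirteenth

Take the first pair: F3 → Db5. F to D spans 13 letter names, so the interval is some kind of thirteenth.
F3 to Db5 is 20 semitones, which makes it a minor thirteenth; the second version is higher, so the direction is up.
Checking another pair — Cb3 → Abb4 — gives the same interval.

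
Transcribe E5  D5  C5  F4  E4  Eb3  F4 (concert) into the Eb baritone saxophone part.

Written C4 sounds as Eb2 on the Eb baritone saxophone, so concert pitches are written a major thirteenth up.
E5 gives C#7
D5 gives B6
C5 gives A6
F4 gives D6
E4 gives C#6
Eb3 gives C5
F4 gives D6

C#7 B6 A6 D6 C#6 C5 D6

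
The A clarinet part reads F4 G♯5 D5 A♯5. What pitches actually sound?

The A clarinet sounds a minor third below written, so transpose each written note down a minor third.
F4 becomes D4
G#5 becomes E#5
D5 becomes B4
A#5 becomes F##5

D4 E#5 B4 F##5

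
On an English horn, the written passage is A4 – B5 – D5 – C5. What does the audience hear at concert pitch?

The English horn sounds a perfect fifth below written, so transpose each written note down a perfect fifth.
A4 to D4
B5 to E5
D5 to G4
C5 to F4

D4 E5 G4 F4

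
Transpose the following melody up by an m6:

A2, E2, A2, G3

F3 C3 F3 Eb4

A2 up a minor sixth is F3.
E2: a sixth up reaches C, and 8 semitones makes it C3.
A minor sixth up from A2 gives F3.
G3 up a minor sixth is Eb4.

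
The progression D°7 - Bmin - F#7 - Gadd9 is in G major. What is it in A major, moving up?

E°7 C#min G#7 Aadd9

G major up to A major is a major second; each chord root moves by that interval while the quality stays the same.
D°7: root D up a major second → E, giving E°7.
Bmin: root B up a major second → C#, giving C#min.
F#7: root F# up a major second → G#, giving G#7.
Gadd9: root G up a major second → A, giving Aadd9.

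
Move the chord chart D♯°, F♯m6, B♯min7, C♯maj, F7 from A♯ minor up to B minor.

A♯ minor up to B minor is a minor second; each chord root moves by that interval while the quality stays the same.
D♯°: root D♯ up a minor second → E, giving E°.
F♯m6: root F♯ up a minor second → G, giving Gm6.
B♯min7: root B♯ up a minor second → C#, giving C#min7.
C♯maj: root C♯ up a minor second → D, giving Dmaj.
F7: root F up a minor second → Gb, giving Gb7.

E° Gm6 C#min7 Dmaj Gb7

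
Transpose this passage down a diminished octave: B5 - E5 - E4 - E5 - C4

B#4 E#4 E#3 E#4 C#3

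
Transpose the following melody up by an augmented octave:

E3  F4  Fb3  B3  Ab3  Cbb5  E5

E#4 F#5 F4 B#4 A4 Cb6 E#6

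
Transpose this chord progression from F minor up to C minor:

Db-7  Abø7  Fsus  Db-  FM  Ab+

F minor up to C minor is a perfect fifth; each chord root moves by that interval while the quality stays the same.
Db-7: root Db up a perfect fifth → Ab, giving Ab-7.
Abø7: root Ab up a perfect fifth → Eb, giving Ebø7.
Fsus: root F up a perfect fifth → C, giving Csus.
Db-: root Db up a perfect fifth → Ab, giving Ab-.
FM: root F up a perfect fifth → C, giving CM.
Ab+: root Ab up a perfect fifth → Eb, giving Eb+.

Ab-7 Ebø7 Csus Ab- CM Eb+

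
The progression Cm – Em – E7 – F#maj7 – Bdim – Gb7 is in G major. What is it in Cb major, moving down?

Fbm Abm Ab7 Bbmaj7 Ebdim Cbb7

G major down to Cb major is an augmented fifth; each chord root moves by that interval while the quality stays the same.
Cm: root C down an augmented fifth → Fb, giving Fbm.
Em: root E down an augmented fifth → Ab, giving Abm.
E7: root E down an augmented fifth → Ab, giving Ab7.
F#maj7: root F# down an augmented fifth → Bb, giving Bbmaj7.
Bdim: root B down an augmented fifth → Eb, giving Ebdim.
Gb7: root Gb down an augmented fifth → Cbb, giving Cbb7.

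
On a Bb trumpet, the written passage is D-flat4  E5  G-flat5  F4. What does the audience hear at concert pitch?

The Bb trumpet sounds a major second below written, so transpose each written note down a major second.
Db4 gives Cb4
E5 gives D5
Gb5 gives Fb5
F4 gives Eb4

Cb4 D5 Fb5 Eb4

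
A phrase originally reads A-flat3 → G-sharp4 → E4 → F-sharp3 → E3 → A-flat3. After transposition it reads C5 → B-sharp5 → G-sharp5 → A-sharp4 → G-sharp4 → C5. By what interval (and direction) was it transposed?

From Ab3 to C5 is 10 letter names — a tenth of some quality.
Ab3 to C5 is 16 semitones, which makes it a major tenth; the second version is higher, so the direction is up.
Checking another pair — Ab3 → C5 — gives the same interval.

up a major tenth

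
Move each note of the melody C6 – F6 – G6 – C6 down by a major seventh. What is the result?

C6 gives Db5
F6 gives Gb5
G6 gives Ab5
C6 gives Db5

Db5 Gb5 Ab5 Db5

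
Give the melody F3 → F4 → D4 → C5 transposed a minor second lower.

E3 E4 C#4 B4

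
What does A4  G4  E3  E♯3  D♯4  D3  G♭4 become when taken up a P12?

A4 up a perfect twelfth is E6.
G4 up a perfect twelfth is D6.
A perfect twelfth up from E3 gives B4.
E#3: a twelfth up reaches B, and 19 semitones makes it B#4.
D#4 up a perfect twelfth is A#5.
A perfect twelfth up from D3 gives A4.
Gb4 up a perfect twelfth is Db6.

E6 D6 B4 B#4 A#5 A4 Db6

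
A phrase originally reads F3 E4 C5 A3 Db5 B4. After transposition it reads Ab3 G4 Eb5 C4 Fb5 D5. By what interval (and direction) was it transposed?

Take the first pair: F3 → Ab3. F to A spans 3 letter names, so the interval is some kind of third.
F3 to Ab3 is 3 semitones, which makes it a minor third; the second version is higher, so the direction is up.
Checking another pair — B4 → D5 — gives the same interval.

up a minor third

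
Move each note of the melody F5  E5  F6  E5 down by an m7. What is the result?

G4 F#4 G5 F#4

F5 down a minor seventh is G4.
E5 down a minor seventh is F#4.
A minor seventh down from F6 gives G5.
E5 down a minor seventh is F#4.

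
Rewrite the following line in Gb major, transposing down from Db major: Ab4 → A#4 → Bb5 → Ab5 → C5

Db major to Gb major down is a perfect fifth, so every note moves down by that interval.
Ab4 -> Db4
A#4 -> D#4
Bb5 -> Eb5
Ab5 -> Db5
C5 -> F4

Db4 D#4 Eb5 Db5 F4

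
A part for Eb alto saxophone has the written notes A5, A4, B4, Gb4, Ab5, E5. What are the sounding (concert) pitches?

C5 C4 D4 Bbb3 Cb5 G4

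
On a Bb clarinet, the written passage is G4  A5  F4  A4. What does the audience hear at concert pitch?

Written C4 on the Bb clarinet sounds as Bb3, a major second lower; apply that shift to every note.
G4 becomes F4
A5 becomes G5
F4 becomes Eb4
A4 becomes G4

F4 G5 Eb4 G4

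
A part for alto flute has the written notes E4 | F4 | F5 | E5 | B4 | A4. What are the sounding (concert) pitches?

The alto flute sounds a perfect fourth below written, so transpose each written note down a perfect fourth.
E4 → B3
F4 → C4
F5 → C5
E5 → B4
B4 → F#4
A4 → E4

B3 C4 C5 B4 F#4 E4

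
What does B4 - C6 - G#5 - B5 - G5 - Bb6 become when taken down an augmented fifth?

Eb4 Fb5 C5 Eb5 Cb5 Ebb6

B4 -> Eb4
C6 -> Fb5
G#5 -> C5
B5 -> Eb5
G5 -> Cb5
Bb6 -> Ebb6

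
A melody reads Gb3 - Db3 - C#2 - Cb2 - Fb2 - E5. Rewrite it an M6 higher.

Eb4 Bb3 A#2 Ab2 Db3 C#6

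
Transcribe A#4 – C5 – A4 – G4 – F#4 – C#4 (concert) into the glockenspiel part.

A#2 C3 A2 G2 F#2 C#2

The glockenspiel sounds a perfect fifteenth above written, so the written part must be a perfect fifteenth below concert — transpose each note down.
A#4 gives A#2
C5 gives C3
A4 gives A2
G4 gives G2
F#4 gives F#2
C#4 gives C#2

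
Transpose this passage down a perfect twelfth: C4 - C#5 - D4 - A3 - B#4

F2 F#3 G2 D2 E#3

C4 becomes F2
C#5 becomes F#3
D4 becomes G2
A3 becomes D2
B#4 becomes E#3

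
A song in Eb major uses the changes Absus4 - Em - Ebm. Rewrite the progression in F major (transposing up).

Bbsus4 F#m Fm

Eb major up to F major is a major second; each chord root moves by that interval while the quality stays the same.
Absus4: root Ab up a major second → Bb, giving Bbsus4.
Em: root E up a major second → F#, giving F#m.
Ebm: root Eb up a major second → F, giving Fm.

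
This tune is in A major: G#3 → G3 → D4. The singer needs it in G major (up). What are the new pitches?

F#4 F4 C5

From A up to G is a minor seventh; apply that to each pitch.
G#3 gives F#4
G3 gives F4
D4 gives C5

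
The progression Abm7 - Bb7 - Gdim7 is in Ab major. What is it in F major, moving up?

Ab major up to F major is a major sixth; each chord root moves by that interval while the quality stays the same.
Abm7: root Ab up a major sixth → F, giving Fm7.
Bb7: root Bb up a major sixth → G, giving G7.
Gdim7: root G up a major sixth → E, giving Edim7.

Fm7 G7 Edim7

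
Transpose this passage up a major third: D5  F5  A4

F#5 A5 C#5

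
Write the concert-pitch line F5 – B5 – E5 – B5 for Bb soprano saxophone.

The Bb soprano saxophone sounds a major second below written, so the written part must be a major second above concert — transpose each note up.
F5 becomes G5
B5 becomes C#6
E5 becomes F#5
B5 becomes C#6

G5 C#6 F#5 C#6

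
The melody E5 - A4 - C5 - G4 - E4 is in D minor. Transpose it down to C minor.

D minor to C minor down is a major second, so every note moves down by that interval.
E5 -> D5
A4 -> G4
C5 -> Bb4
G4 -> F4
E4 -> D4

D5 G4 Bb4 F4 D4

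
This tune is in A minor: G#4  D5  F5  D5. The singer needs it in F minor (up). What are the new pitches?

E5 Bb5 Db6 Bb5

A minor to F minor up is a minor sixth, so every note moves up by that interval.
G#4 to E5
D5 to Bb5
F5 to Db6
D5 to Bb5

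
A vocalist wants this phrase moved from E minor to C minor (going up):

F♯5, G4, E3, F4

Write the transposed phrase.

D6 Eb5 C4 Db5

From E up to C is a minor sixth; apply that to each pitch.
F#5 gives D6
G4 gives Eb5
E3 gives C4
F4 gives Db5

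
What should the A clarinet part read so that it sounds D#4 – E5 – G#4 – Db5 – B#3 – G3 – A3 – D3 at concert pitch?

F#4 G5 B4 Fb5 D#4 Bb3 C4 F3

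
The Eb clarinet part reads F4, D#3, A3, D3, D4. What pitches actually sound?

The Eb clarinet sounds a minor third above written, so transpose each written note up a minor third.
F4 gives Ab4
D#3 gives F#3
A3 gives C4
D3 gives F3
D4 gives F4

Ab4 F#3 C4 F3 F4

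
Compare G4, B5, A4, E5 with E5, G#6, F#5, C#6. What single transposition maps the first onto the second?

up a major sixth

From G4 to E5 is 6 letter names — a sixth of some quality.
G4 to E5 is 9 semitones, which makes it a major sixth; the second version is higher, so the direction is up.
Checking another pair — E5 → C#6 — gives the same interval.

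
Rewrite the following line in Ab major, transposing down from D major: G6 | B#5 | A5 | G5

Db6 F#5 Eb5 Db5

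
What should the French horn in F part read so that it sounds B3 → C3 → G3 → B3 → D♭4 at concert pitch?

The French horn in F sounds a perfect fifth below written, so the written part must be a perfect fifth above concert — transpose each note up.
B3 -> F#4
C3 -> G3
G3 -> D4
B3 -> F#4
Db4 -> Ab4

F#4 G3 D4 F#4 Ab4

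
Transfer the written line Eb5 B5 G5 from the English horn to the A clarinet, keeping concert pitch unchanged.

Cb5 G5 Eb5

First find concert pitch: the English horn sounds a perfect fifth below written, so Eb5 B5 G5 sounds Ab4 E5 C5.
Then write for A clarinet: it sounds a minor third below written, so the part must be a minor third above concert.
Ab4 → Cb5
E5 → G5
C5 → Eb5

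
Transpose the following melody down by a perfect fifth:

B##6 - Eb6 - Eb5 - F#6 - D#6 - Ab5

E##6 Ab5 Ab4 B5 G#5 Db5

B##6 down a perfect fifth is E##6.
Eb6: a fifth down reaches A, and 7 semitones makes it Ab5.
Eb5 down a perfect fifth is Ab4.
F#6 down a perfect fifth is B5.
D#6 down a perfect fifth is G#5.
Ab5: a fifth down reaches D, and 7 semitones makes it Db5.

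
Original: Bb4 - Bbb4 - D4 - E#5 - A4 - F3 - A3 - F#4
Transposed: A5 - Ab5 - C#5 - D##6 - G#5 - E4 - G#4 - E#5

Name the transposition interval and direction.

Take the first pair: Bb4 → A5. B to A spans 7 letter names, so the interval is some kind of seventh.
Bb4 to A5 is 11 semitones, which makes it a major seventh; the second version is higher, so the direction is up.
Checking another pair — F#4 → E#5 — gives the same interval.

up a major seventh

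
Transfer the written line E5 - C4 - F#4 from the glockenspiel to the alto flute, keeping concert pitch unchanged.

A7 F6 B6

First find concert pitch: the glockenspiel sounds a perfect fifteenth above written, so E5 C4 F#4 sounds E7 C6 F#6.
Then write for alto flute: it sounds a perfect fourth below written, so the part must be a perfect fourth above concert.
E7 → A7
C6 → F6
F#6 → B6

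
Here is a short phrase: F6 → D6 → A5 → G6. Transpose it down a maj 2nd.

Eb6 C6 G5 F6

F6: a second down reaches E, and 2 semitones makes it Eb6.
D6: a second down reaches C, and 2 semitones makes it C6.
A major second down from A5 gives G5.
G6: a second down reaches F, and 2 semitones makes it F6.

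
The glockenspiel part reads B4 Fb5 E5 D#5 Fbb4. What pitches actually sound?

The glockenspiel sounds a perfect fifteenth above written, so transpose each written note up a perfect fifteenth.
B4 -> B6
Fb5 -> Fb7
E5 -> E7
D#5 -> D#7
Fbb4 -> Fbb6

B6 Fb7 E7 D#7 Fbb6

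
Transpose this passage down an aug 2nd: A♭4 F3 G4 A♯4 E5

Gbb4 Ebb3 Fb4 G4 Db5

Ab4 down an augmented second is Gbb4.
F3 down an augmented second is Ebb3.
An augmented second down from G4 gives Fb4.
A#4: a second down reaches G, and 3 semitones makes it G4.
E5 down an augmented second is Db5.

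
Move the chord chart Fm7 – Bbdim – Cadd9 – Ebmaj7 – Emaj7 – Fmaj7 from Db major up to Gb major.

Db major up to Gb major is a perfect fourth; each chord root moves by that interval while the quality stays the same.
Fm7: root F up a perfect fourth → Bb, giving Bbm7.
Bbdim: root Bb up a perfect fourth → Eb, giving Ebdim.
Cadd9: root C up a perfect fourth → F, giving Fadd9.
Ebmaj7: root Eb up a perfect fourth → Ab, giving Abmaj7.
Emaj7: root E up a perfect fourth → A, giving Amaj7.
Fmaj7: root F up a perfect fourth → Bb, giving Bbmaj7.

Bbm7 Ebdim Fadd9 Abmaj7 Amaj7 Bbmaj7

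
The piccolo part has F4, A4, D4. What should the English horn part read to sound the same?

C6 E6 A5

First find concert pitch: the piccolo sounds a perfect octave above written, so F4 A4 D4 sounds F5 A5 D5.
Then write for English horn: it sounds a perfect fifth below written, so the part must be a perfect fifth above concert.
F5 → C6
A5 → E6
D5 → A5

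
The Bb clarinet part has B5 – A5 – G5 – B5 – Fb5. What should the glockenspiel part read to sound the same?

First find concert pitch: the Bb clarinet sounds a major second below written, so B5 A5 G5 B5 Fb5 sounds A5 G5 F5 A5 Ebb5.
Then write for glockenspiel: it sounds a perfect fifteenth above written, so the part must be a perfect fifteenth below concert.
A5 → A3
G5 → G3
F5 → F3
A5 → A3
Ebb5 → Ebb3

A3 G3 F3 A3 Ebb3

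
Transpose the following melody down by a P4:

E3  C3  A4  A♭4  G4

E3 gives B2
C3 gives G2
A4 gives E4
Ab4 gives Eb4
G4 gives D4

B2 G2 E4 Eb4 D4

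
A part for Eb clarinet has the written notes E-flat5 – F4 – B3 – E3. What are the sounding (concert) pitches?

Written C4 on the Eb clarinet sounds as Eb4, a minor third higher; apply that shift to every note.
Eb5 -> Gb5
F4 -> Ab4
B3 -> D4
E3 -> G3

Gb5 Ab4 D4 G3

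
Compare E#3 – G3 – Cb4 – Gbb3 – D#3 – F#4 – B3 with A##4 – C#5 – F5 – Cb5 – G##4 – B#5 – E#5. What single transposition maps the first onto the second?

up an augmented eleventh

From E#3 to A##4 is 11 letter names — an eleventh of some quality.
E#3 to A##4 is 18 semitones, which makes it an augmented eleventh; the second version is higher, so the direction is up.
Checking another pair — B3 → E#5 — gives the same interval.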